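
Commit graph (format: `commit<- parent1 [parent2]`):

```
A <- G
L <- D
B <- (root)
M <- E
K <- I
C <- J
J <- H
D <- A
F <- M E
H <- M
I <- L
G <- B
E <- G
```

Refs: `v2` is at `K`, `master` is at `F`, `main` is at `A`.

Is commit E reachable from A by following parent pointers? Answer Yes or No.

No

Ancestors of A: {A, B, G}.
E is not in that set, so it is not an ancestor of A.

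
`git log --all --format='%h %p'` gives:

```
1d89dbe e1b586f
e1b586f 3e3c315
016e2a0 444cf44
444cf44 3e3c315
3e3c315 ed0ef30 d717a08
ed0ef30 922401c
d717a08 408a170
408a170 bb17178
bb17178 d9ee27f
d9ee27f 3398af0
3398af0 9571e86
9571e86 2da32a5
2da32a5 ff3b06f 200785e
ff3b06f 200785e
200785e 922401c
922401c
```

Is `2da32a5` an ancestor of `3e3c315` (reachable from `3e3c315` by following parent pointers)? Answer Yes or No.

Yes

Ancestors of 3e3c315 (commits reachable by following parents): {200785e, 2da32a5, 3398af0, 3e3c315, 408a170, 922401c, 9571e86, bb17178, d717a08, d9ee27f, ed0ef30, ff3b06f}.
2da32a5 is in that set, so it is an ancestor of 3e3c315.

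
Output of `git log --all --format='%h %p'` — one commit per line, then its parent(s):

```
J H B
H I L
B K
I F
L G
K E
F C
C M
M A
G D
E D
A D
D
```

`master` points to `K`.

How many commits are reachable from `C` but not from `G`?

3

Reachable from C: {A, C, D, M}.
Reachable from G: {D, G}.
In C's history but not G's: {A, C, M} — 3 commits.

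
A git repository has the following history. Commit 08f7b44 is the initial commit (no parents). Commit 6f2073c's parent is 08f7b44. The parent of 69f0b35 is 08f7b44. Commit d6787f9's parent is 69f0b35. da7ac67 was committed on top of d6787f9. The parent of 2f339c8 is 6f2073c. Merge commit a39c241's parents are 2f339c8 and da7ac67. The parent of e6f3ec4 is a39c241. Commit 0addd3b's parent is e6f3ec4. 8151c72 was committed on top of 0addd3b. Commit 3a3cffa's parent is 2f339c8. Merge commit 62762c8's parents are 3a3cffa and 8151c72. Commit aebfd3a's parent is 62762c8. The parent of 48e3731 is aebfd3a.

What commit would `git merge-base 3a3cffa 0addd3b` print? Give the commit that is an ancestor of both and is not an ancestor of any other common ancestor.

Ancestors of 3a3cffa: {08f7b44, 2f339c8, 3a3cffa, 6f2073c}.
Ancestors of 0addd3b: {08f7b44, 0addd3b, 2f339c8, 69f0b35, 6f2073c, a39c241, d6787f9, da7ac67, e6f3ec4}.
Common ancestors: {08f7b44, 2f339c8, 6f2073c}.
Among these, 2f339c8 is not an ancestor of any other common ancestor — it is the merge base.

2f339c8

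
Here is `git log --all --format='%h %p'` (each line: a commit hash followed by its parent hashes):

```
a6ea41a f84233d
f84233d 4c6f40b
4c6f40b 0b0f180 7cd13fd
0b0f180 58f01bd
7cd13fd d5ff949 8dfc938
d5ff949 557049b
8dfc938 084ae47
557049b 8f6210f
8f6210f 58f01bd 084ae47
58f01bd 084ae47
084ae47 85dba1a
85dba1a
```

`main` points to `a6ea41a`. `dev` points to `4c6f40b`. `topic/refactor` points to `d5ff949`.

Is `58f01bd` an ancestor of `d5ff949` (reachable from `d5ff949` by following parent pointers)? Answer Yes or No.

Yes

Ancestors of d5ff949 (commits reachable by following parents): {084ae47, 557049b, 58f01bd, 85dba1a, 8f6210f, d5ff949}.
58f01bd is in that set, so it is an ancestor of d5ff949.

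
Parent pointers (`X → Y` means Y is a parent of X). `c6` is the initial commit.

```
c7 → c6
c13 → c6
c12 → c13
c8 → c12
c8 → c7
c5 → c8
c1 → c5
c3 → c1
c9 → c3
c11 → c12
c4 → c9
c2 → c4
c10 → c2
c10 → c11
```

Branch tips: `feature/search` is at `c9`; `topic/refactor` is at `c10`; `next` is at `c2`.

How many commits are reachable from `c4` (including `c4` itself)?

Walking parent pointers from c4: reachable set = {c1, c12, c13, c3, c4, c5, c6, c7, c8, c9}.
That is 10 commits.

10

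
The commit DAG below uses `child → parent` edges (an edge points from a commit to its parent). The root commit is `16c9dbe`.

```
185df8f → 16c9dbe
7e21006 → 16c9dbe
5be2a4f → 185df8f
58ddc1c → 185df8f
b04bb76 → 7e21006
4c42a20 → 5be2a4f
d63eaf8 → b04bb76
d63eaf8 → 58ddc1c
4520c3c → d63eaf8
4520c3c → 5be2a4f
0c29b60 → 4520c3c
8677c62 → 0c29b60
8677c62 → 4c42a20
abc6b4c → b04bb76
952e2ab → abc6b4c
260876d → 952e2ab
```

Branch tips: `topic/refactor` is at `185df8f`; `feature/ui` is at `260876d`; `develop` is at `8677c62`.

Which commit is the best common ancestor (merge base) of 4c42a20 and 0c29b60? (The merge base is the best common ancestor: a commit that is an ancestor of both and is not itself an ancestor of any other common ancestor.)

5be2a4f

Ancestors of 4c42a20: {16c9dbe, 185df8f, 4c42a20, 5be2a4f}.
Ancestors of 0c29b60: {0c29b60, 16c9dbe, 185df8f, 4520c3c, 58ddc1c, 5be2a4f, 7e21006, b04bb76, d63eaf8}.
Common ancestors: {16c9dbe, 185df8f, 5be2a4f}.
Among these, 5be2a4f is not an ancestor of any other common ancestor — it is the merge base.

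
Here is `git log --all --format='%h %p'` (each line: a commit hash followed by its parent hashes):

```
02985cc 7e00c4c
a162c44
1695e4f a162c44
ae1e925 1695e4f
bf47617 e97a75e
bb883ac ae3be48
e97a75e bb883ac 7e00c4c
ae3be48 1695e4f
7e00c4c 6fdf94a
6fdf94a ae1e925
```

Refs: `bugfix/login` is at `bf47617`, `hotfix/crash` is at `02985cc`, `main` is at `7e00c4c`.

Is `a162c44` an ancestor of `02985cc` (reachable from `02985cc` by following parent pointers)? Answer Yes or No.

Yes

Ancestors of 02985cc (commits reachable by following parents): {02985cc, 1695e4f, 6fdf94a, 7e00c4c, a162c44, ae1e925}.
a162c44 is in that set, so it is an ancestor of 02985cc.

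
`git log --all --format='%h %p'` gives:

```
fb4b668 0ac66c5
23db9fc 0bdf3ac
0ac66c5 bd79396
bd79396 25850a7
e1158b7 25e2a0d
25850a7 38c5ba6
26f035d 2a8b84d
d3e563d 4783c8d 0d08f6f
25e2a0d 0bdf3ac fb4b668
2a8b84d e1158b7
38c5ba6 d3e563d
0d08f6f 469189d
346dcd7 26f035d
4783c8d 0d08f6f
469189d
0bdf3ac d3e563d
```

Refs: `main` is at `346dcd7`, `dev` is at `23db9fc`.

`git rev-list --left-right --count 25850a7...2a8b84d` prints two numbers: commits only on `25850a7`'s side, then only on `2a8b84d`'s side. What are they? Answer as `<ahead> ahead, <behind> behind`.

Reachable from 25850a7: {0d08f6f, 25850a7, 38c5ba6, 469189d, 4783c8d, d3e563d}.
Reachable from 2a8b84d: {0ac66c5, 0bdf3ac, 0d08f6f, 25850a7, 25e2a0d, 2a8b84d, 38c5ba6, 469189d, 4783c8d, bd79396, d3e563d, e1158b7, fb4b668}.
Only in 25850a7's history (ahead): {} — 0.
Only in 2a8b84d's history (behind): {0ac66c5, 0bdf3ac, 25e2a0d, 2a8b84d, bd79396, e1158b7, fb4b668} — 7.

0 ahead, 7 behind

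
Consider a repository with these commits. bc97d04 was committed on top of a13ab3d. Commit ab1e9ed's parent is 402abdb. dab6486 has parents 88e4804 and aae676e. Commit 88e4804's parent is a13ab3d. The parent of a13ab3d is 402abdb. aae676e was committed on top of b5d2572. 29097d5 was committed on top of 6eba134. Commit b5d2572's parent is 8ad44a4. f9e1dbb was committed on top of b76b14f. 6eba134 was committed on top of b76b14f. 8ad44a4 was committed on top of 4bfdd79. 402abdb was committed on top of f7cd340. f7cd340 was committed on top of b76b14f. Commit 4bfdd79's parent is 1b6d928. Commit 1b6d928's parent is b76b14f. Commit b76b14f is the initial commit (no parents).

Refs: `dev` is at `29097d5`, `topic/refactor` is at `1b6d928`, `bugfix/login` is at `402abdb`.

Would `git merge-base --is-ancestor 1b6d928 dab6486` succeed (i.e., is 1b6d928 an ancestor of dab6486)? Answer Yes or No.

Ancestors of dab6486 (commits reachable by following parents): {1b6d928, 402abdb, 4bfdd79, 88e4804, 8ad44a4, a13ab3d, aae676e, b5d2572, b76b14f, dab6486, f7cd340}.
1b6d928 is in that set, so it is an ancestor of dab6486.

Yes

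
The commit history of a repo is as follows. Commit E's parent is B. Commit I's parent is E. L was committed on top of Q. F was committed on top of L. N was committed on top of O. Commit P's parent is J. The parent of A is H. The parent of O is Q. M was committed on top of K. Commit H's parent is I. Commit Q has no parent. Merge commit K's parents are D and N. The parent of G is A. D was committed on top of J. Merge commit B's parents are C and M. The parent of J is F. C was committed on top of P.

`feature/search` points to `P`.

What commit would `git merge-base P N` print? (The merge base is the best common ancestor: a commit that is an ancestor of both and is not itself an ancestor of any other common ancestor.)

Ancestors of P: {F, J, L, P, Q}.
Ancestors of N: {N, O, Q}.
Common ancestors: {Q}.
The only common ancestor is Q, so it is the merge base.

Q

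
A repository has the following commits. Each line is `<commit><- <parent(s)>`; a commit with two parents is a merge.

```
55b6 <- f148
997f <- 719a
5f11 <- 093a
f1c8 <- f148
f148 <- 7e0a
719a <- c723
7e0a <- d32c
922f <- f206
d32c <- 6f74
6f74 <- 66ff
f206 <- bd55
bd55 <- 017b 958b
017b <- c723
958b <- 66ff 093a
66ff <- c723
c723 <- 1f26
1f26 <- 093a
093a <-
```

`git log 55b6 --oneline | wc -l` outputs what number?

Walking parent pointers from 55b6: reachable set = {093a, 1f26, 55b6, 66ff, 6f74, 7e0a, c723, d32c, f148}.
That is 9 commits.

9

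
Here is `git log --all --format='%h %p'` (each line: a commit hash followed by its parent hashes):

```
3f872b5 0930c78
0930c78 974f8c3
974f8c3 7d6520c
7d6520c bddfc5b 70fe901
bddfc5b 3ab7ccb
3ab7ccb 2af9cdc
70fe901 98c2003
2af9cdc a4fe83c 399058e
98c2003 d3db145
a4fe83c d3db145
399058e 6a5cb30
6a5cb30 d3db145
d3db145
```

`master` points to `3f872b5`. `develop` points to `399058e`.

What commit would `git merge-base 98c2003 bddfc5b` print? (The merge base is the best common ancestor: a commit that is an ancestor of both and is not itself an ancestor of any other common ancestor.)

d3db145

Ancestors of 98c2003: {98c2003, d3db145}.
Ancestors of bddfc5b: {2af9cdc, 399058e, 3ab7ccb, 6a5cb30, a4fe83c, bddfc5b, d3db145}.
Common ancestors: {d3db145}.
The only common ancestor is d3db145, so it is the merge base.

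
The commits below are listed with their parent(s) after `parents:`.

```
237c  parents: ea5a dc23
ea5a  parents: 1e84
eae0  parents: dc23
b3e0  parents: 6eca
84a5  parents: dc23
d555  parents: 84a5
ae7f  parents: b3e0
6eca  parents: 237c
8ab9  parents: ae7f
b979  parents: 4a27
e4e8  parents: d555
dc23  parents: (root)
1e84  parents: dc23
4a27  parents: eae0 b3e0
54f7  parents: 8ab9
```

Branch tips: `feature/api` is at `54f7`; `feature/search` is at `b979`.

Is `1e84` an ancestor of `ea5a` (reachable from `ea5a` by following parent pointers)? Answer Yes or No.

Ancestors of ea5a (commits reachable by following parents): {1e84, dc23, ea5a}.
1e84 is in that set, so it is an ancestor of ea5a.

Yes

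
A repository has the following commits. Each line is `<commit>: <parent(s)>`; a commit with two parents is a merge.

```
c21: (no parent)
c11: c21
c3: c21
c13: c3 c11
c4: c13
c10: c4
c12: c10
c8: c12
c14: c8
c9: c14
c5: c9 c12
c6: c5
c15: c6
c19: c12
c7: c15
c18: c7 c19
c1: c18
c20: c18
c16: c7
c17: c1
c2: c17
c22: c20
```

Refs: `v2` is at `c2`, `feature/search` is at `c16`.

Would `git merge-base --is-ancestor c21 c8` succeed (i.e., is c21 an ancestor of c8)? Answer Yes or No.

Ancestors of c8 (commits reachable by following parents): {c10, c11, c12, c13, c21, c3, c4, c8}.
c21 is in that set, so it is an ancestor of c8.

Yes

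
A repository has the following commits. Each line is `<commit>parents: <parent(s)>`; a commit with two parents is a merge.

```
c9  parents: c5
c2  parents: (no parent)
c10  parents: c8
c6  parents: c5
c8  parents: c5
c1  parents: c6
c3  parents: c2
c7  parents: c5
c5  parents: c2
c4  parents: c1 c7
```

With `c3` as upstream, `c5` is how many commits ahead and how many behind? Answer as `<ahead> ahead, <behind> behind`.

1 ahead, 1 behind

Reachable from c5: {c2, c5}.
Reachable from c3: {c2, c3}.
Only in c5's history (ahead): {c5} — 1.
Only in c3's history (behind): {c3} — 1.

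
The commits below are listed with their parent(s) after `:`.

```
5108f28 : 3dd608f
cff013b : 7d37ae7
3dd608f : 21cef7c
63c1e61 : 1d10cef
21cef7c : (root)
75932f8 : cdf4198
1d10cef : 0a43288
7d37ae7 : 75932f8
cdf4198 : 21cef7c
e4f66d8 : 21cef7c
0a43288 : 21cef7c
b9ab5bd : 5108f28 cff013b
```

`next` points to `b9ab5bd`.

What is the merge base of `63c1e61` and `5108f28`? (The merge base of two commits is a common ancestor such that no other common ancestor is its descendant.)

21cef7c

Ancestors of 63c1e61: {0a43288, 1d10cef, 21cef7c, 63c1e61}.
Ancestors of 5108f28: {21cef7c, 3dd608f, 5108f28}.
Common ancestors: {21cef7c}.
The only common ancestor is 21cef7c, so it is the merge base.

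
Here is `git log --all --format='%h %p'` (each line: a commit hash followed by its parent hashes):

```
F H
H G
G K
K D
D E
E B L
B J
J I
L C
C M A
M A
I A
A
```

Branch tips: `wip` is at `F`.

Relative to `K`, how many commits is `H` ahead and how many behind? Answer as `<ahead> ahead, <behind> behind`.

Reachable from H: {A, B, C, D, E, G, H, I, J, K, L, M}.
Reachable from K: {A, B, C, D, E, I, J, K, L, M}.
Only in H's history (ahead): {G, H} — 2.
Only in K's history (behind): {} — 0.

2 ahead, 0 behind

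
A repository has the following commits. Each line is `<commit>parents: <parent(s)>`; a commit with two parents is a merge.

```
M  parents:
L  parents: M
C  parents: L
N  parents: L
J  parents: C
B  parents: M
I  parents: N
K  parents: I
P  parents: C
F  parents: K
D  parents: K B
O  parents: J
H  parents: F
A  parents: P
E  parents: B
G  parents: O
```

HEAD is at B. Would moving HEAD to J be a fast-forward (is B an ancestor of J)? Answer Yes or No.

A fast-forward from B to J is possible iff B is an ancestor of J.
Ancestors of J: {C, J, L, M}.
B is not among them, so fast-forward is not possible.

No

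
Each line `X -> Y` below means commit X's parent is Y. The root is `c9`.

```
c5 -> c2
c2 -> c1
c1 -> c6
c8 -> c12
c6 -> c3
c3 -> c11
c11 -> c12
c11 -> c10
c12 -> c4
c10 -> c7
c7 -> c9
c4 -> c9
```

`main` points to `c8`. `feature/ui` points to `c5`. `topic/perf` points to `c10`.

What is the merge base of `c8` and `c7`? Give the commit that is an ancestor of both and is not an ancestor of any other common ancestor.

c9

Ancestors of c8: {c12, c4, c8, c9}.
Ancestors of c7: {c7, c9}.
Common ancestors: {c9}.
The only common ancestor is c9, so it is the merge base.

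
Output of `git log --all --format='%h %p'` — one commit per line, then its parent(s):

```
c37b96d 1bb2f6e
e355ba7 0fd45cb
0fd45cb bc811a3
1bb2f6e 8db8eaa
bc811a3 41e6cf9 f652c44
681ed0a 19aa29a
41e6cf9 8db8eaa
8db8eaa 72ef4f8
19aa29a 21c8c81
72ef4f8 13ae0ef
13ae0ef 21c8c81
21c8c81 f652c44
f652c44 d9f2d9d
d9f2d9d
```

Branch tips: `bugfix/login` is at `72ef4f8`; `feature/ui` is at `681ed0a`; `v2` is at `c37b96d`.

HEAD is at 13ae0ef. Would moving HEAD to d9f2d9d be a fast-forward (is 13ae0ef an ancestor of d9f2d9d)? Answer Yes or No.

No

A fast-forward from 13ae0ef to d9f2d9d is possible iff 13ae0ef is an ancestor of d9f2d9d.
Ancestors of d9f2d9d: {d9f2d9d}.
13ae0ef is not among them, so fast-forward is not possible.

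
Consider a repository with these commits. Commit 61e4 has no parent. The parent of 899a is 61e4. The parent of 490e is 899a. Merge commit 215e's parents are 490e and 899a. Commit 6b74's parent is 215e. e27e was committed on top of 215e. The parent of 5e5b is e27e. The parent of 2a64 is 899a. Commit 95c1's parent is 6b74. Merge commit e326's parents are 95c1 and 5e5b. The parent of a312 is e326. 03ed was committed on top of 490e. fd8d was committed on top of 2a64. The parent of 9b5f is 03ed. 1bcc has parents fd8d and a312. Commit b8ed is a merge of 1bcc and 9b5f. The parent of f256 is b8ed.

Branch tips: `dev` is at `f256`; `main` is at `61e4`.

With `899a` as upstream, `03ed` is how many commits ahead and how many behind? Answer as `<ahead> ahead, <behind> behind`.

2 ahead, 0 behind

Reachable from 03ed: {03ed, 490e, 61e4, 899a}.
Reachable from 899a: {61e4, 899a}.
Only in 03ed's history (ahead): {03ed, 490e} — 2.
Only in 899a's history (behind): {} — 0.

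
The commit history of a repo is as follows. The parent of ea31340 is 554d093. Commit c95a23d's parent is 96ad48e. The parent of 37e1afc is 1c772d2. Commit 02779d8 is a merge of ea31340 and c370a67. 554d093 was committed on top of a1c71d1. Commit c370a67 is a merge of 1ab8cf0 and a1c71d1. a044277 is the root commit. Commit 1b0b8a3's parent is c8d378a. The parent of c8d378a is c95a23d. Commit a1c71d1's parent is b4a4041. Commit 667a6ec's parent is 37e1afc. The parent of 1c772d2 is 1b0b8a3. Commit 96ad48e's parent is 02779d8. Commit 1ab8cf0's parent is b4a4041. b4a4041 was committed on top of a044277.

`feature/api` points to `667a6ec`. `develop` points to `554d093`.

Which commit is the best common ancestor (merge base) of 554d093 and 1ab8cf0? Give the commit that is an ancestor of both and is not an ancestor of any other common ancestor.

Ancestors of 554d093: {554d093, a044277, a1c71d1, b4a4041}.
Ancestors of 1ab8cf0: {1ab8cf0, a044277, b4a4041}.
Common ancestors: {a044277, b4a4041}.
Among these, b4a4041 is not an ancestor of any other common ancestor — it is the merge base.

b4a4041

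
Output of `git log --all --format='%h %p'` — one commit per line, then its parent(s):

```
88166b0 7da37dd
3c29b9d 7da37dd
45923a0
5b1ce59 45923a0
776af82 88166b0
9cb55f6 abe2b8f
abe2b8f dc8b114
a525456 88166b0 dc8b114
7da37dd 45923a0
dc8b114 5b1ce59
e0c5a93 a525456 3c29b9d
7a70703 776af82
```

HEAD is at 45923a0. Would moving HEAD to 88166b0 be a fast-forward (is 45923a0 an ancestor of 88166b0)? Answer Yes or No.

Yes

A fast-forward from 45923a0 to 88166b0 is possible iff 45923a0 is an ancestor of 88166b0.
Ancestors of 88166b0: {45923a0, 7da37dd, 88166b0}.
45923a0 is among them, so fast-forward is possible.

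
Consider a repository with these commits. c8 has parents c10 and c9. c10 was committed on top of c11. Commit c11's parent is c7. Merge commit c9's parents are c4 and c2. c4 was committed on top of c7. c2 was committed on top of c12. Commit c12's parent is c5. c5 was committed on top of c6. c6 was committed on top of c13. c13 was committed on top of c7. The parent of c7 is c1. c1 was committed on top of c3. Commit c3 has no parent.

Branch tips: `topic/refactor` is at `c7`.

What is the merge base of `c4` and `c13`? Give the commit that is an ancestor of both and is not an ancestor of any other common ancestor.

Ancestors of c4: {c1, c3, c4, c7}.
Ancestors of c13: {c1, c13, c3, c7}.
Common ancestors: {c1, c3, c7}.
Among these, c7 is not an ancestor of any other common ancestor — it is the merge base.

c7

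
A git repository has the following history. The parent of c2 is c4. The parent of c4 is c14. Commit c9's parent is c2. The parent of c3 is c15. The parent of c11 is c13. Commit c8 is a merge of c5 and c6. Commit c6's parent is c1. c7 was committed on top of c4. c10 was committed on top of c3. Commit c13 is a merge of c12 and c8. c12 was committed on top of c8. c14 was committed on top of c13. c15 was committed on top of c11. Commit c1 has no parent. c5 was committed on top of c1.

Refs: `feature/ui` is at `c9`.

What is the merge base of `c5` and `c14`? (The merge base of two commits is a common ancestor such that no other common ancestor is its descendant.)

c5

Ancestors of c5: {c1, c5}.
Ancestors of c14: {c1, c12, c13, c14, c5, c6, c8}.
Common ancestors: {c1, c5}.
Among these, c5 is not an ancestor of any other common ancestor — it is the merge base.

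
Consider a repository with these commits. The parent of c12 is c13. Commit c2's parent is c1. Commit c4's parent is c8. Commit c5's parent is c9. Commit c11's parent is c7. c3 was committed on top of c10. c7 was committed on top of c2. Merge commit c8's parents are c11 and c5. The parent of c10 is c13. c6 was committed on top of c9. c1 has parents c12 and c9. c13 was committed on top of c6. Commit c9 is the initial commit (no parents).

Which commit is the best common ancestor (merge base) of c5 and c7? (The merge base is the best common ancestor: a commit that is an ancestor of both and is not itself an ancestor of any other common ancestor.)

c9

Ancestors of c5: {c5, c9}.
Ancestors of c7: {c1, c12, c13, c2, c6, c7, c9}.
Common ancestors: {c9}.
The only common ancestor is c9, so it is the merge base.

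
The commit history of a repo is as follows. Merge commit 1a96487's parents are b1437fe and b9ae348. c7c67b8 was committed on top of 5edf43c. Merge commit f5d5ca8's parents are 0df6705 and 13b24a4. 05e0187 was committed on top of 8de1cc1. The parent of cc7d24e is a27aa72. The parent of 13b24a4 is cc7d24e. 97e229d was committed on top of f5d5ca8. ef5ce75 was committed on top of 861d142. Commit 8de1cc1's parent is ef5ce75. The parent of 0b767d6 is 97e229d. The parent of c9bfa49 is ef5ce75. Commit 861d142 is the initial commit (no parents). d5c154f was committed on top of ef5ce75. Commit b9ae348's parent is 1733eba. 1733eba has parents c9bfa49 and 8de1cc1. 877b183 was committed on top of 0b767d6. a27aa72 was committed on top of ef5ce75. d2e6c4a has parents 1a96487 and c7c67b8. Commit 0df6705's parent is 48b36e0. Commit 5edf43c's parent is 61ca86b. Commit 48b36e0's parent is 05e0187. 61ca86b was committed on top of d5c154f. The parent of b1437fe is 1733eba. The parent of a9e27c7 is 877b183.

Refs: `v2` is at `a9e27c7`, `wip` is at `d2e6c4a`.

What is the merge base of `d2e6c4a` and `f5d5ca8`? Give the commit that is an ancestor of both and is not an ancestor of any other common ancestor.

8de1cc1

Ancestors of d2e6c4a: {1733eba, 1a96487, 5edf43c, 61ca86b, 861d142, 8de1cc1, b1437fe, b9ae348, c7c67b8, c9bfa49, d2e6c4a, d5c154f, ef5ce75}.
Ancestors of f5d5ca8: {05e0187, 0df6705, 13b24a4, 48b36e0, 861d142, 8de1cc1, a27aa72, cc7d24e, ef5ce75, f5d5ca8}.
Common ancestors: {861d142, 8de1cc1, ef5ce75}.
Among these, 8de1cc1 is not an ancestor of any other common ancestor — it is the merge base.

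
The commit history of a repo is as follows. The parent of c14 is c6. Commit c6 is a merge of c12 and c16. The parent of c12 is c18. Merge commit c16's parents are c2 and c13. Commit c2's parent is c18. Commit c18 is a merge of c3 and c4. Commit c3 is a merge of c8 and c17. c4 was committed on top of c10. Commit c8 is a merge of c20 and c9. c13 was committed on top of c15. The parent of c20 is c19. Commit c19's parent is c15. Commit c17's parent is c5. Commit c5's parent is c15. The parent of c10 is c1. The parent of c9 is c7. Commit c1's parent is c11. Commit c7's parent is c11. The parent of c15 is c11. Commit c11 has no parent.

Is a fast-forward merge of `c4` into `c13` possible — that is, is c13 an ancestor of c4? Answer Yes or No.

No

A fast-forward from c13 to c4 is possible iff c13 is an ancestor of c4.
Ancestors of c4: {c1, c10, c11, c4}.
c13 is not among them, so fast-forward is not possible.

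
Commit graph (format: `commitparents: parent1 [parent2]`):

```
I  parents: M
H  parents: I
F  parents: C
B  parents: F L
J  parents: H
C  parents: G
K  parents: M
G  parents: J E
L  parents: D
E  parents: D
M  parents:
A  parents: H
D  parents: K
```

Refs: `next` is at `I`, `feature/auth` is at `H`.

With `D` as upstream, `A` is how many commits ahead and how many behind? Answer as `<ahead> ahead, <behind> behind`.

3 ahead, 2 behind

Reachable from A: {A, H, I, M}.
Reachable from D: {D, K, M}.
Only in A's history (ahead): {A, H, I} — 3.
Only in D's history (behind): {D, K} — 2.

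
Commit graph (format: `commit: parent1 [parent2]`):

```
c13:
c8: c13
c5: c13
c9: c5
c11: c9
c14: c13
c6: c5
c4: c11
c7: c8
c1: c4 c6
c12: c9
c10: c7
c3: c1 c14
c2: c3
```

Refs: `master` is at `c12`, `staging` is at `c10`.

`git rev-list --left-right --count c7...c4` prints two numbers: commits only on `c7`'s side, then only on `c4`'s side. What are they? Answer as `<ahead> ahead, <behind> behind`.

2 ahead, 4 behind

Reachable from c7: {c13, c7, c8}.
Reachable from c4: {c11, c13, c4, c5, c9}.
Only in c7's history (ahead): {c7, c8} — 2.
Only in c4's history (behind): {c11, c4, c5, c9} — 4.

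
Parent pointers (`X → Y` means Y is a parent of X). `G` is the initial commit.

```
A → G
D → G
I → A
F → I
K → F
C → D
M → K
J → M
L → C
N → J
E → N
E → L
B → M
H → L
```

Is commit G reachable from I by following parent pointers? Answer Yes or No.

Yes

Ancestors of I (commits reachable by following parents): {A, G, I}.
G is in that set, so it is an ancestor of I.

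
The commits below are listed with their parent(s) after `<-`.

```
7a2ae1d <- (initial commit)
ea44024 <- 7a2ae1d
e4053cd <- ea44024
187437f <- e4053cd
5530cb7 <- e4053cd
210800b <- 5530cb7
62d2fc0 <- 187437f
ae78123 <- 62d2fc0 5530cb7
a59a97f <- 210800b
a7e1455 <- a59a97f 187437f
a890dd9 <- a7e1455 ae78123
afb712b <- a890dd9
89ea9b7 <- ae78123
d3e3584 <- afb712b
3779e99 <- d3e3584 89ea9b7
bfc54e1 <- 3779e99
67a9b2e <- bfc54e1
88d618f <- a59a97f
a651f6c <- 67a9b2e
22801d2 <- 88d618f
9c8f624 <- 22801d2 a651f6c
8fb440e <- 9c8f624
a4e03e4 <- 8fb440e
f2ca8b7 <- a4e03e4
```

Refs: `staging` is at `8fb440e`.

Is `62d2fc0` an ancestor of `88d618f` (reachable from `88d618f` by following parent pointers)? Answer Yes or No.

Ancestors of 88d618f: {210800b, 5530cb7, 7a2ae1d, 88d618f, a59a97f, e4053cd, ea44024}.
62d2fc0 is not in that set, so it is not an ancestor of 88d618f.

No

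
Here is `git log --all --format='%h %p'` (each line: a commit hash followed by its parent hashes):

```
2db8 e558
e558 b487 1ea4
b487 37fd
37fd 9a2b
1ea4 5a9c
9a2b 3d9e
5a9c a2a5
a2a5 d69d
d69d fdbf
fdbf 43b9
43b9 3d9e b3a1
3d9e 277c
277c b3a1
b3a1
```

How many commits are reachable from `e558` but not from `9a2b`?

9

Reachable from e558: {1ea4, 277c, 37fd, 3d9e, 43b9, 5a9c, 9a2b, a2a5, b3a1, b487, d69d, e558, fdbf}.
Reachable from 9a2b: {277c, 3d9e, 9a2b, b3a1}.
In e558's history but not 9a2b's: {1ea4, 37fd, 43b9, 5a9c, a2a5, b487, d69d, e558, fdbf} — 9 commits.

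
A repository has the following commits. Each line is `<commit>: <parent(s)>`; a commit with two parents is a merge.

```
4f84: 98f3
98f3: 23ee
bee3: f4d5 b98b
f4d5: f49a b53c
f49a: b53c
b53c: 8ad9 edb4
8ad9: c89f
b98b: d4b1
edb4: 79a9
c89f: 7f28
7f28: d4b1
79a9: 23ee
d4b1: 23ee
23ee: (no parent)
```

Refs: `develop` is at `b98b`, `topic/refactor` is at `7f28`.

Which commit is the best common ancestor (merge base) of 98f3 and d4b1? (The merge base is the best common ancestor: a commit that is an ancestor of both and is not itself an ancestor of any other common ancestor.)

Ancestors of 98f3: {23ee, 98f3}.
Ancestors of d4b1: {23ee, d4b1}.
Common ancestors: {23ee}.
The only common ancestor is 23ee, so it is the merge base.

23ee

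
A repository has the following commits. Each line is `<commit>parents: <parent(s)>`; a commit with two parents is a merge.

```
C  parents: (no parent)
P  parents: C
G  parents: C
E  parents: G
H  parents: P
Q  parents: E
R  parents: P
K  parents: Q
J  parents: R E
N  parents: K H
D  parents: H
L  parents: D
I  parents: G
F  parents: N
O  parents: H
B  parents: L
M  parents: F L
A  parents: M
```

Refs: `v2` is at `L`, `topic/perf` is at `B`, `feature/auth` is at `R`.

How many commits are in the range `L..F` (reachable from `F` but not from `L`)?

6

Reachable from F: {C, E, F, G, H, K, N, P, Q}.
Reachable from L: {C, D, H, L, P}.
In F's history but not L's: {E, F, G, K, N, Q} — 6 commits.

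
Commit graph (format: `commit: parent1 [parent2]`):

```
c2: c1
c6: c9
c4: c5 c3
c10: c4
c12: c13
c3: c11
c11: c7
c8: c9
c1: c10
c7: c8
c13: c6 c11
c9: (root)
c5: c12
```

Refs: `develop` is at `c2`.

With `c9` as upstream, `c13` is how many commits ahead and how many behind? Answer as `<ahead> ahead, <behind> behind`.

5 ahead, 0 behind

Reachable from c13: {c11, c13, c6, c7, c8, c9}.
Reachable from c9: {c9}.
Only in c13's history (ahead): {c11, c13, c6, c7, c8} — 5.
Only in c9's history (behind): {} — 0.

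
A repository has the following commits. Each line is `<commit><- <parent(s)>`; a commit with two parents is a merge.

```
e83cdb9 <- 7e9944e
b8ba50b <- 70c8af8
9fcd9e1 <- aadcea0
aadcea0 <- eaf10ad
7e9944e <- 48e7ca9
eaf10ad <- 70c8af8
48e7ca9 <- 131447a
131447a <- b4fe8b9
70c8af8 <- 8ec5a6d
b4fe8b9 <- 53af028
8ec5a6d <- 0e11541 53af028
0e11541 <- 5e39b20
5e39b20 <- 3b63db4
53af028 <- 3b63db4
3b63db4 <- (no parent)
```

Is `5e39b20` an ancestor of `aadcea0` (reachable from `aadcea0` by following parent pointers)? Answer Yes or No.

Ancestors of aadcea0 (commits reachable by following parents): {0e11541, 3b63db4, 53af028, 5e39b20, 70c8af8, 8ec5a6d, aadcea0, eaf10ad}.
5e39b20 is in that set, so it is an ancestor of aadcea0.

Yes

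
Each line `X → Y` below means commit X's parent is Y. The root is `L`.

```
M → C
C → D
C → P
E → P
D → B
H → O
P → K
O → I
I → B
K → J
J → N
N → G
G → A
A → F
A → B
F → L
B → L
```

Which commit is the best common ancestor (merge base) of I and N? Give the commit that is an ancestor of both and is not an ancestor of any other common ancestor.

Ancestors of I: {B, I, L}.
Ancestors of N: {A, B, F, G, L, N}.
Common ancestors: {B, L}.
Among these, B is not an ancestor of any other common ancestor — it is the merge base.

B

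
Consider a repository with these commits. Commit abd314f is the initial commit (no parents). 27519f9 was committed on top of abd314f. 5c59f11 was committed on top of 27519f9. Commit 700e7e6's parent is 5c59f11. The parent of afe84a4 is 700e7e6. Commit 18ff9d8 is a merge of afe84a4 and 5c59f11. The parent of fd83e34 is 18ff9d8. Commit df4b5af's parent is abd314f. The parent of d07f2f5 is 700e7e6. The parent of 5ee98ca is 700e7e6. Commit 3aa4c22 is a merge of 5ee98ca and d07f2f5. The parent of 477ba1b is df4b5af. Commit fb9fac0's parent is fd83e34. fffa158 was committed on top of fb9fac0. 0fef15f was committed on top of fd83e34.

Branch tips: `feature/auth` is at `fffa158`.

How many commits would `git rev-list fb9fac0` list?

Walking parent pointers from fb9fac0: reachable set = {18ff9d8, 27519f9, 5c59f11, 700e7e6, abd314f, afe84a4, fb9fac0, fd83e34}.
That is 8 commits.

8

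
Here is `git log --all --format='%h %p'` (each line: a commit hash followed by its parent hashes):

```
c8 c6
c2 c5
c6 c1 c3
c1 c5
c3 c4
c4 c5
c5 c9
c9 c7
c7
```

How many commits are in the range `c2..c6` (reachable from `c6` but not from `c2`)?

Reachable from c6: {c1, c3, c4, c5, c6, c7, c9}.
Reachable from c2: {c2, c5, c7, c9}.
In c6's history but not c2's: {c1, c3, c4, c6} — 4 commits.

4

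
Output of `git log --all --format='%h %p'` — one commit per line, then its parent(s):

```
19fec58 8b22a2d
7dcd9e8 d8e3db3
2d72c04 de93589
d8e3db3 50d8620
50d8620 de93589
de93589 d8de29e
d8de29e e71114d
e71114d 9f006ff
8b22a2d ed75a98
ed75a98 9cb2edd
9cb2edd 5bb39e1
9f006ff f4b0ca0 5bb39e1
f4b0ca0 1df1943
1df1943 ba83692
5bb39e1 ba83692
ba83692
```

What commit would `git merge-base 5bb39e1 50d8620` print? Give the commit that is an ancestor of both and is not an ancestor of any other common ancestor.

Ancestors of 5bb39e1: {5bb39e1, ba83692}.
Ancestors of 50d8620: {1df1943, 50d8620, 5bb39e1, 9f006ff, ba83692, d8de29e, de93589, e71114d, f4b0ca0}.
Common ancestors: {5bb39e1, ba83692}.
Among these, 5bb39e1 is not an ancestor of any other common ancestor — it is the merge base.

5bb39e1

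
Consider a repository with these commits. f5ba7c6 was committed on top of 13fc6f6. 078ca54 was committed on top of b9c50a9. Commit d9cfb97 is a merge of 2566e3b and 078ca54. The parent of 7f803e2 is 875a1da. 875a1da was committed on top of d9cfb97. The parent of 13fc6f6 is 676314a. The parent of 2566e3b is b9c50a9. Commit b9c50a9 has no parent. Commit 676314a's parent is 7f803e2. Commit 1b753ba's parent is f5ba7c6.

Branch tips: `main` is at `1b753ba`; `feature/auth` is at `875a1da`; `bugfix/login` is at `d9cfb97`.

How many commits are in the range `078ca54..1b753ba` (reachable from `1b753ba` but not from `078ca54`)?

Reachable from 1b753ba: {078ca54, 13fc6f6, 1b753ba, 2566e3b, 676314a, 7f803e2, 875a1da, b9c50a9, d9cfb97, f5ba7c6}.
Reachable from 078ca54: {078ca54, b9c50a9}.
In 1b753ba's history but not 078ca54's: {13fc6f6, 1b753ba, 2566e3b, 676314a, 7f803e2, 875a1da, d9cfb97, f5ba7c6} — 8 commits.

8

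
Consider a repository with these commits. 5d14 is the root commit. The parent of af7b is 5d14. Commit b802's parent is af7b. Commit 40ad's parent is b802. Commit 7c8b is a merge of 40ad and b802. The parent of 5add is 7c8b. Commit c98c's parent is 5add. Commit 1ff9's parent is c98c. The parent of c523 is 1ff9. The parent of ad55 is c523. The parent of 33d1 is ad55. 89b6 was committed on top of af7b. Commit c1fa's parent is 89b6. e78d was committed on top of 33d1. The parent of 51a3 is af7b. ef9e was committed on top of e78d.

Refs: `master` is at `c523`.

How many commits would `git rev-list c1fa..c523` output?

Reachable from c523: {1ff9, 40ad, 5add, 5d14, 7c8b, af7b, b802, c523, c98c}.
Reachable from c1fa: {5d14, 89b6, af7b, c1fa}.
In c523's history but not c1fa's: {1ff9, 40ad, 5add, 7c8b, b802, c523, c98c} — 7 commits.

7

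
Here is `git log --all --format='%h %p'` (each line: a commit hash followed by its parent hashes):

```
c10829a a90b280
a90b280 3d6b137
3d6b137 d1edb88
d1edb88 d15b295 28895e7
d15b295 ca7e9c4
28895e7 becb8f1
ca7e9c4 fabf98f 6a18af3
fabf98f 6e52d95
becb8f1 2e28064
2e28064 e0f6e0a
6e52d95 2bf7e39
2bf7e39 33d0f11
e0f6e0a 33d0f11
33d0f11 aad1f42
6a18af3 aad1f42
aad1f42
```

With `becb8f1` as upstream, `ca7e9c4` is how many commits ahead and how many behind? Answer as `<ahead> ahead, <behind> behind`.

Reachable from ca7e9c4: {2bf7e39, 33d0f11, 6a18af3, 6e52d95, aad1f42, ca7e9c4, fabf98f}.
Reachable from becb8f1: {2e28064, 33d0f11, aad1f42, becb8f1, e0f6e0a}.
Only in ca7e9c4's history (ahead): {2bf7e39, 6a18af3, 6e52d95, ca7e9c4, fabf98f} — 5.
Only in becb8f1's history (behind): {2e28064, becb8f1, e0f6e0a} — 3.

5 ahead, 3 behind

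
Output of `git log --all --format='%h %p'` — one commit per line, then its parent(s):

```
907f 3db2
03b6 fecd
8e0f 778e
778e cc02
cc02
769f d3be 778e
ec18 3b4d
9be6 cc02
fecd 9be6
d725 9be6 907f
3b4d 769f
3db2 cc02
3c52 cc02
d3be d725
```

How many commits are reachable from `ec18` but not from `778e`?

8

Reachable from ec18: {3b4d, 3db2, 769f, 778e, 907f, 9be6, cc02, d3be, d725, ec18}.
Reachable from 778e: {778e, cc02}.
In ec18's history but not 778e's: {3b4d, 3db2, 769f, 907f, 9be6, d3be, d725, ec18} — 8 commits.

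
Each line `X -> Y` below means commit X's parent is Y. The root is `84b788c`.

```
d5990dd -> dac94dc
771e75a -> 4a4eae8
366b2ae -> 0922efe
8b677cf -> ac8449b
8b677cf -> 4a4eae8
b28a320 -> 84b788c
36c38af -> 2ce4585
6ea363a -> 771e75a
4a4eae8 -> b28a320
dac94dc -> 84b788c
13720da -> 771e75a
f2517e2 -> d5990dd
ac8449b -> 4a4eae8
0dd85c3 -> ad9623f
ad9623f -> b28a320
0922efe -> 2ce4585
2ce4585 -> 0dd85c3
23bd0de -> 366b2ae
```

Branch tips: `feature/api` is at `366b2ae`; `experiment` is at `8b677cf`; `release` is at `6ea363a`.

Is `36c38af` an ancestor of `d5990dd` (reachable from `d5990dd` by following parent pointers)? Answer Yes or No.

No

Ancestors of d5990dd: {84b788c, d5990dd, dac94dc}.
36c38af is not in that set, so it is not an ancestor of d5990dd.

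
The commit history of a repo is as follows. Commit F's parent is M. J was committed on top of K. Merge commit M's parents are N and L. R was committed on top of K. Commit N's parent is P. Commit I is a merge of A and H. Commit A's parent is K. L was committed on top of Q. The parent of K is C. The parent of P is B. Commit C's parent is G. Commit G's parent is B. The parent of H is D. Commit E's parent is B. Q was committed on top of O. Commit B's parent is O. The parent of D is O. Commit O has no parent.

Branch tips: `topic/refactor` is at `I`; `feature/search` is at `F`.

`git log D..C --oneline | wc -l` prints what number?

Reachable from C: {B, C, G, O}.
Reachable from D: {D, O}.
In C's history but not D's: {B, C, G} — 3 commits.

3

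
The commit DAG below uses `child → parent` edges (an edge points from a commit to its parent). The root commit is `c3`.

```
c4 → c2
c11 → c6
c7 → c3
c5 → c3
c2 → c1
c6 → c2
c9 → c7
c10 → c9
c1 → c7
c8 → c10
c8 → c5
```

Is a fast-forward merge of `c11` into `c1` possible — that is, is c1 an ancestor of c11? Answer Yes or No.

Yes

A fast-forward from c1 to c11 is possible iff c1 is an ancestor of c11.
Ancestors of c11: {c1, c11, c2, c3, c6, c7}.
c1 is among them, so fast-forward is possible.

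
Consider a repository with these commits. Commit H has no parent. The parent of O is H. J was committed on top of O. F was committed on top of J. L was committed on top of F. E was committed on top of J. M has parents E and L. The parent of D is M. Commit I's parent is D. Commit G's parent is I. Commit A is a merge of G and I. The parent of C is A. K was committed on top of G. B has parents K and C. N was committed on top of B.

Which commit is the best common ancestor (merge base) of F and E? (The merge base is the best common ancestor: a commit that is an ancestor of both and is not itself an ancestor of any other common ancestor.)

Ancestors of F: {F, H, J, O}.
Ancestors of E: {E, H, J, O}.
Common ancestors: {H, J, O}.
Among these, J is not an ancestor of any other common ancestor — it is the merge base.

J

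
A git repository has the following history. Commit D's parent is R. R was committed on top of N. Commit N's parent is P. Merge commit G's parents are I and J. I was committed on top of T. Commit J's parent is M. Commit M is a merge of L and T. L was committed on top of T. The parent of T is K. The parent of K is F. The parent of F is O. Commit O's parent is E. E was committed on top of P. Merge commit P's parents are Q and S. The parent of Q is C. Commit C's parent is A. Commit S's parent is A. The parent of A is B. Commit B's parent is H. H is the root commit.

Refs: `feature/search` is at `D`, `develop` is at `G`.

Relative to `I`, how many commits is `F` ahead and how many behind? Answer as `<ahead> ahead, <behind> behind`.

Reachable from F: {A, B, C, E, F, H, O, P, Q, S}.
Reachable from I: {A, B, C, E, F, H, I, K, O, P, Q, S, T}.
Only in F's history (ahead): {} — 0.
Only in I's history (behind): {I, K, T} — 3.

0 ahead, 3 behind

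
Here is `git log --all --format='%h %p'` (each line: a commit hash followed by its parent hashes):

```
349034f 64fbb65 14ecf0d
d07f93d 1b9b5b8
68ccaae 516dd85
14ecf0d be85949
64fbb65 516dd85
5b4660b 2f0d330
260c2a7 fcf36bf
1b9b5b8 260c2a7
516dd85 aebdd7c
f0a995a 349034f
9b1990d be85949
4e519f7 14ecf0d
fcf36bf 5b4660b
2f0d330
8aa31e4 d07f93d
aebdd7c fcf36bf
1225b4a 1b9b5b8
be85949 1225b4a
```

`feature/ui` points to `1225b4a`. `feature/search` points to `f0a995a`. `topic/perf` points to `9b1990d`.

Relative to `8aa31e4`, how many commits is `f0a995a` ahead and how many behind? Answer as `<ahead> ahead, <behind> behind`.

8 ahead, 2 behind

Reachable from f0a995a: {1225b4a, 14ecf0d, 1b9b5b8, 260c2a7, 2f0d330, 349034f, 516dd85, 5b4660b, 64fbb65, aebdd7c, be85949, f0a995a, fcf36bf}.
Reachable from 8aa31e4: {1b9b5b8, 260c2a7, 2f0d330, 5b4660b, 8aa31e4, d07f93d, fcf36bf}.
Only in f0a995a's history (ahead): {1225b4a, 14ecf0d, 349034f, 516dd85, 64fbb65, aebdd7c, be85949, f0a995a} — 8.
Only in 8aa31e4's history (behind): {8aa31e4, d07f93d} — 2.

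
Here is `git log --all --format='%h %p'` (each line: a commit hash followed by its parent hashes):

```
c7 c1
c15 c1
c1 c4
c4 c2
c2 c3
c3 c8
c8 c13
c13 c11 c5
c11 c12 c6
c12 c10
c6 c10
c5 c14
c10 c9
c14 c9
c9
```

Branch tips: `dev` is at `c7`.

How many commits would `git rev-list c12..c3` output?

7

Reachable from c3: {c10, c11, c12, c13, c14, c3, c5, c6, c8, c9}.
Reachable from c12: {c10, c12, c9}.
In c3's history but not c12's: {c11, c13, c14, c3, c5, c6, c8} — 7 commits.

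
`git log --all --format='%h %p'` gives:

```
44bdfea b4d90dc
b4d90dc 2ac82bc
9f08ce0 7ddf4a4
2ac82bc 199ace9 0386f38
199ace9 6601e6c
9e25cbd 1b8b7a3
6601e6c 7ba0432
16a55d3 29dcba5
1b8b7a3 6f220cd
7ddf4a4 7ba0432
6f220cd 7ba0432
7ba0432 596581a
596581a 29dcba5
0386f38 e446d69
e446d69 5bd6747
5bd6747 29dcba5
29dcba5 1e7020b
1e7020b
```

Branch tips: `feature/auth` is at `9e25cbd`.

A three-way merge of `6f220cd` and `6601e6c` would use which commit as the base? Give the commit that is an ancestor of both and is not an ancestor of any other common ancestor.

7ba0432

Ancestors of 6f220cd: {1e7020b, 29dcba5, 596581a, 6f220cd, 7ba0432}.
Ancestors of 6601e6c: {1e7020b, 29dcba5, 596581a, 6601e6c, 7ba0432}.
Common ancestors: {1e7020b, 29dcba5, 596581a, 7ba0432}.
Among these, 7ba0432 is not an ancestor of any other common ancestor — it is the merge base.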